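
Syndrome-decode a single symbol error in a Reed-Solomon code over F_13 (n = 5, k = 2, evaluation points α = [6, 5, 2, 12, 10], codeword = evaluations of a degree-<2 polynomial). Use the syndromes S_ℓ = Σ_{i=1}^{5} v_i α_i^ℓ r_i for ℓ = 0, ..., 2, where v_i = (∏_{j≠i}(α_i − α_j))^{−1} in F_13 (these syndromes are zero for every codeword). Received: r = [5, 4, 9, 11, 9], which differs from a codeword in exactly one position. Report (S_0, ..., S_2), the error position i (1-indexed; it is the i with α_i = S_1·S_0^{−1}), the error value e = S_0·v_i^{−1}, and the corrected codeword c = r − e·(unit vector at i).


S = (9, 5, 10), error at position 3, error magnitude e = 8, c = [5, 4, 1, 11, 9].

Step 1: column multipliers v_i = (∏_{j≠i}(α_i − α_j))^{−1} mod 13.
  i = 1 (α = 6): (6−5)(6−2)(6−12)(6−10) = 1·4·(−6)·(−4) = 96 ≡ 5, so v_1 = 5^{−1} = 8 (mod 13).
  i = 2 (α = 5): (5−6)(5−2)(5−12)(5−10) = (−1)·3·(−7)·(−5) = −105 ≡ 12, so v_2 = 12^{−1} = 12 (mod 13).
  i = 3 (α = 2): (2−6)(2−5)(2−12)(2−10) = (−4)·(−3)·(−10)·(−8) = 960 ≡ 11, so v_3 = 11^{−1} = 6 (mod 13).
  i = 4 (α = 12): (12−6)(12−5)(12−2)(12−10) = 6·7·10·2 = 840 ≡ 8, so v_4 = 8^{−1} = 5 (mod 13).
  i = 5 (α = 10): (10−6)(10−5)(10−2)(10−12) = 4·5·8·(−2) = −320 ≡ 5, so v_5 = 5^{−1} = 8 (mod 13).
  v = [8, 12, 6, 5, 8].
Step 2: syndromes of r = [5, 4, 9, 11, 9] (all sums mod 13).
  S_0 = Σ v_i r_i = 8·5 + 12·4 + 6·9 + 5·11 + 8·9 = 269 ≡ 9.
  S_1 = Σ v_i α_i r_i = 8·6·5 + 12·5·4 + 6·2·9 + 5·12·11 + 8·10·9 = 1968 ≡ 5.
  α_i^2 mod 13 = [10, 12, 4, 1, 9].
  S_2 = Σ v_i α_i^2 r_i = 8·10·5 + 12·12·4 + 6·4·9 + 5·1·11 + 8·9·9 = 1895 ≡ 10.
  S = (9, 5, 10) ≠ 0, so r is not a codeword (an error is present).
Step 3: locate the error. For a single error e at position i, S_ℓ = v_i·e·α_i^ℓ, so α_err = S_1/S_0.
  S_0^{−1} = 9^{−1} = 3 (mod 13), so α_err = 5·3 = 15 ≡ 2 = α_3. Error position i = 3.
  Consistency check: S_2/S_1 = 10·8 = 80 ≡ 2 = α_err ✓ (single-error assumption holds).
Step 4: error magnitude e = S_0/v_3 = S_0·∏_{j≠3}(α_3 − α_j) = 9·11 = 99 ≡ 8 (mod 13).
Step 5: correct position 3: c_3 = r_3 − e = 9 − 8 ≡ 1 (mod 13). Hence c = [5, 4, 1, 11, 9].
  Check: interpolating c through the α_i gives m(x) = 12 + 1·x (degree < 2) with m(α_i) = c_i for every i, so c is indeed a codeword.


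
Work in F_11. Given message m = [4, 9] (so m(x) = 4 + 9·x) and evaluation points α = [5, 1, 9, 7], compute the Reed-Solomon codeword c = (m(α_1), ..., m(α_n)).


c = [5, 2, 8, 1]

Message polynomial: m(x) = 4 + 9·x (mod 11).
For each evaluation point α_i, compute m(α_i) mod 11:
  α_1 = 5: Horner steps 9 → 5, so m(5) = 5.
  α_2 = 1: Horner steps 9 → 2, so m(1) = 2.
  α_3 = 9: Horner steps 9 → 8, so m(9) = 8.
  α_4 = 7: Horner steps 9 → 1, so m(7) = 1.
Codeword c = [5, 2, 8, 1] ∈ F_11^4.


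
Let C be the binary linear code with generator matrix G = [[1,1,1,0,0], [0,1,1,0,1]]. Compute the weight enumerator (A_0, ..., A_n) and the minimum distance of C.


Weight distribution: A_0 = 1, A_2 = 1, A_3 = 2. Minimum distance d = 2.

Enumerate all 2^2 = 4 messages m ∈ F_2^2.
For each, compute codeword c = mG in F_2^5, then tally its weight.
  m = 00 → c = 00000, weight = 0.
  m = 10 → c = 11100, weight = 3.
  m = 01 → c = 01101, weight = 3.
  m = 11 → c = 10001, weight = 2.
Tally weights:
  weight 0: 1 codewords.
  weight 2: 1 codewords.
  weight 3: 2 codewords.
Minimum distance d = smallest w > 0 with A_w > 0 = 2.
Sanity: Σ A_w = 4 = 2^2 = 4 ✓.


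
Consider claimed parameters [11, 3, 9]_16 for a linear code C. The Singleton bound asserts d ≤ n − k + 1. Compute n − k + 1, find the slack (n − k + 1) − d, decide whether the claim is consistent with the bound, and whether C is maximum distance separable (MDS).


Singleton RHS = n − k + 1 = 9, slack = 0, bound satisfied, MDS.

Singleton bound: d ≤ n − k + 1.
Here n = 11, k = 3, so n − k + 1 = 9.
Given d = 9, check d ≤ 9: YES.
Slack = (n − k + 1) − d = 0.
The code is MDS (slack = 0).
Description: the claimed parameters are [11, 3, 9]_16; such a code would be MDS (meets Singleton bound).


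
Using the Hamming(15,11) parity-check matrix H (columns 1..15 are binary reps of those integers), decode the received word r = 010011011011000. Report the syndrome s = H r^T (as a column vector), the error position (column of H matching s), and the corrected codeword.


s = (0, 1, 1, 1)^T, error position = 7, corrected codeword c = 010011111011000

Compute s = H r^T mod 2 one row at a time:
  s_1 = 1 + 1 + 0 + 1 + 1 + 0 + 0 + 0 = 4 ≡ 0 (mod 2).
  s_2 = 0 + 1 + 1 + 0 + 1 + 0 + 0 + 0 = 3 ≡ 1 (mod 2).
  s_3 = 1 + 0 + 1 + 0 + 0 + 1 + 0 + 0 = 3 ≡ 1 (mod 2).
  s_4 = 0 + 0 + 1 + 0 + 1 + 1 + 0 + 0 = 3 ≡ 1 (mod 2).
s = (0, 1, 1, 1)^T — this equals column 7 of H (binary 0111), so error is at position 7.
Correct: flip bit 7 of r = 010011011011000 to get c = 010011111011000.


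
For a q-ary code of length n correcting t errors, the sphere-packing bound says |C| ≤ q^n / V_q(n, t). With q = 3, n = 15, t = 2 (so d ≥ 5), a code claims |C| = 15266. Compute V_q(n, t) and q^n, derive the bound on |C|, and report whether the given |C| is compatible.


V_q(n, t) = 451, q^n = 14348907, Hamming bound = 31815, |C| = 15266 ≤ bound (satisfied).

Step 1: Compute V_q(n, t) = Σ_{j=0}^2 C(n, j) (q−1)^j.
  j = 0: C(15,0)·(2)^0 = 1·1 = 1.
  j = 1: C(15,1)·(2)^1 = 15·2 = 30.
  j = 2: C(15,2)·(2)^2 = 105·4 = 420.
  V_q(n, t) = 1 + 30 + 420 = 451.
Step 2: q^n = 3^15 = 14348907.
Step 3: Hamming bound ⌊q^n / V_q(n,t)⌋ = ⌊14348907/451⌋ = 31815.
Step 4: Compare |C| = 15266 to 31815: satisfied.
The claimed |C| lies below the Hamming bound.


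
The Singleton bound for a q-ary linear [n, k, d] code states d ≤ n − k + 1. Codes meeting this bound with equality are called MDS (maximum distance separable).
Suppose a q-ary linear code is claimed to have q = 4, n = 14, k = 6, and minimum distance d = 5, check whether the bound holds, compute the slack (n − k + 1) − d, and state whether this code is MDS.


Singleton RHS = n − k + 1 = 9, slack = 4, bound satisfied, not MDS.

Singleton bound: d ≤ n − k + 1.
Here n = 14, k = 6, so n − k + 1 = 9.
Given d = 5, check d ≤ 9: YES.
Slack = (n − k + 1) − d = 4.
The code is NOT MDS (slack = 4 > 0).
Description: the claimed parameters are [14, 6, 5]_4; such a code would be non-MDS.


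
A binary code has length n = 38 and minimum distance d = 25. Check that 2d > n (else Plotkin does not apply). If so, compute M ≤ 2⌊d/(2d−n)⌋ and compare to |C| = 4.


Plotkin bound M ≤ 4; given |C| = 4 ≤ bound (satisfied).

Check applicability: 2d = 50, n = 38.
2d − n = 12 > 0, so Plotkin applies.
Compute d/(2d−n) = 25/12 ≈ 2.0833.
⌊d/(2d−n)⌋ = 2.
Plotkin bound: M ≤ 2·2 = 4.
Given |C| = 4, check: satisfied.
This |C| is at the Plotkin bound.


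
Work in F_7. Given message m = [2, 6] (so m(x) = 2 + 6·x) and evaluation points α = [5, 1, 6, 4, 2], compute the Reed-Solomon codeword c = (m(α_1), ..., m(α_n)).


c = [4, 1, 3, 5, 0]

Message polynomial: m(x) = 2 + 6·x (mod 7).
For each evaluation point α_i, compute m(α_i) mod 7:
  α_1 = 5: Horner steps 6 → 4, so m(5) = 4.
  α_2 = 1: Horner steps 6 → 1, so m(1) = 1.
  α_3 = 6: Horner steps 6 → 3, so m(6) = 3.
  α_4 = 4: Horner steps 6 → 5, so m(4) = 5.
  α_5 = 2: Horner steps 6 → 0, so m(2) = 0.
Codeword c = [4, 1, 3, 5, 0] ∈ F_7^5.


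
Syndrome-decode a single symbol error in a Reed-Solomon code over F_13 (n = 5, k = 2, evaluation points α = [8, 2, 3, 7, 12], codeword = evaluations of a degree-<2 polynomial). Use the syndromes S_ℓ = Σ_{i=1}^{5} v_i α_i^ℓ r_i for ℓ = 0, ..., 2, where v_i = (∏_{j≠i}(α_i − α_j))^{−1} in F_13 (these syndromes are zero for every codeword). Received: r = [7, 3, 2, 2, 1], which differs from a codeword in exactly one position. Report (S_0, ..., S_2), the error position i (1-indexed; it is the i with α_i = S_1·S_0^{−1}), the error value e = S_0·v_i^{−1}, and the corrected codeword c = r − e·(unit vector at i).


S = (10, 4, 12), error at position 3, error magnitude e = 7, c = [7, 3, 8, 2, 1].

Step 1: column multipliers v_i = (∏_{j≠i}(α_i − α_j))^{−1} mod 13.
  i = 1 (α = 8): (8−2)(8−3)(8−7)(8−12) = 6·5·1·(−4) = −120 ≡ 10, so v_1 = 10^{−1} = 4 (mod 13).
  i = 2 (α = 2): (2−8)(2−3)(2−7)(2−12) = (−6)·(−1)·(−5)·(−10) = 300 ≡ 1, so v_2 = 1^{−1} = 1 (mod 13).
  i = 3 (α = 3): (3−8)(3−2)(3−7)(3−12) = (−5)·1·(−4)·(−9) = −180 ≡ 2, so v_3 = 2^{−1} = 7 (mod 13).
  i = 4 (α = 7): (7−8)(7−2)(7−3)(7−12) = (−1)·5·4·(−5) = 100 ≡ 9, so v_4 = 9^{−1} = 3 (mod 13).
  i = 5 (α = 12): (12−8)(12−2)(12−3)(12−7) = 4·10·9·5 = 1800 ≡ 6, so v_5 = 6^{−1} = 11 (mod 13).
  v = [4, 1, 7, 3, 11].
Step 2: syndromes of r = [7, 3, 2, 2, 1] (all sums mod 13).
  S_0 = Σ v_i r_i = 4·7 + 1·3 + 7·2 + 3·2 + 11·1 = 62 ≡ 10.
  S_1 = Σ v_i α_i r_i = 4·8·7 + 1·2·3 + 7·3·2 + 3·7·2 + 11·12·1 = 446 ≡ 4.
  α_i^2 mod 13 = [12, 4, 9, 10, 1].
  S_2 = Σ v_i α_i^2 r_i = 4·12·7 + 1·4·3 + 7·9·2 + 3·10·2 + 11·1·1 = 545 ≡ 12.
  S = (10, 4, 12) ≠ 0, so r is not a codeword (an error is present).
Step 3: locate the error. For a single error e at position i, S_ℓ = v_i·e·α_i^ℓ, so α_err = S_1/S_0.
  S_0^{−1} = 10^{−1} = 4 (mod 13), so α_err = 4·4 = 16 ≡ 3 = α_3. Error position i = 3.
  Consistency check: S_2/S_1 = 12·10 = 120 ≡ 3 = α_err ✓ (single-error assumption holds).
Step 4: error magnitude e = S_0/v_3 = S_0·∏_{j≠3}(α_3 − α_j) = 10·2 = 20 ≡ 7 (mod 13).
Step 5: correct position 3: c_3 = r_3 − e = 2 − 7 ≡ 8 (mod 13). Hence c = [7, 3, 8, 2, 1].
  Check: interpolating c through the α_i gives m(x) = 6 + 5·x (degree < 2) with m(α_i) = c_i for every i, so c is indeed a codeword.


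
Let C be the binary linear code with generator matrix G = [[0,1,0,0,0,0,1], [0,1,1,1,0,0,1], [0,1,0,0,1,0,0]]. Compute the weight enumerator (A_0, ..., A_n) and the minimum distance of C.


Weight distribution: A_0 = 1, A_2 = 4, A_4 = 3. Minimum distance d = 2.

Enumerate all 2^3 = 8 messages m ∈ F_2^3.
For each, compute codeword c = mG in F_2^7, then tally its weight.
  m = 000 → c = 0000000, weight = 0.
  m = 100 → c = 0100001, weight = 2.
  m = 010 → c = 0111001, weight = 4.
  m = 110 → c = 0011000, weight = 2.
  m = 001 → c = 0100100, weight = 2.
  m = 101 → c = 0000101, weight = 2.
  m = 011 → c = 0011101, weight = 4.
  m = 111 → c = 0111100, weight = 4.
Tally weights:
  weight 0: 1 codewords.
  weight 2: 4 codewords.
  weight 4: 3 codewords.
Minimum distance d = smallest w > 0 with A_w > 0 = 2.
Sanity: Σ A_w = 8 = 2^3 = 8 ✓.


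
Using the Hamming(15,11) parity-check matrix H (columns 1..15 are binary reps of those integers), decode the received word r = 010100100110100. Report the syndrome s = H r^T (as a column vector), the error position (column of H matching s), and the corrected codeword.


s = (1, 1, 0, 1)^T, error position = 13, corrected codeword c = 010100100110000

Compute s = H r^T mod 2 one row at a time:
  s_1 = 0 + 0 + 1 + 1 + 0 + 1 + 0 + 0 = 3 ≡ 1 (mod 2).
  s_2 = 1 + 0 + 0 + 1 + 0 + 1 + 0 + 0 = 3 ≡ 1 (mod 2).
  s_3 = 1 + 0 + 0 + 1 + 1 + 1 + 0 + 0 = 4 ≡ 0 (mod 2).
  s_4 = 0 + 0 + 0 + 1 + 0 + 1 + 1 + 0 = 3 ≡ 1 (mod 2).
s = (1, 1, 0, 1)^T — this equals column 13 of H (binary 1101), so error is at position 13.
Correct: flip bit 13 of r = 010100100110100 to get c = 010100100110000.


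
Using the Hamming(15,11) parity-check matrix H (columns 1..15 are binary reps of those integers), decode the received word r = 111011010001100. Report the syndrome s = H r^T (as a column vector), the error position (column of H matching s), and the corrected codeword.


s = (1, 0, 1, 0)^T, error position = 10, corrected codeword c = 111011010101100

Compute s = H r^T mod 2 one row at a time:
  s_1 = 1 + 0 + 0 + 0 + 1 + 1 + 0 + 0 = 3 ≡ 1 (mod 2).
  s_2 = 0 + 1 + 1 + 0 + 1 + 1 + 0 + 0 = 4 ≡ 0 (mod 2).
  s_3 = 1 + 1 + 1 + 0 + 0 + 0 + 0 + 0 = 3 ≡ 1 (mod 2).
  s_4 = 1 + 1 + 1 + 0 + 0 + 0 + 1 + 0 = 4 ≡ 0 (mod 2).
s = (1, 0, 1, 0)^T — this equals column 10 of H (binary 1010), so error is at position 10.
Correct: flip bit 10 of r = 111011010001100 to get c = 111011010101100.


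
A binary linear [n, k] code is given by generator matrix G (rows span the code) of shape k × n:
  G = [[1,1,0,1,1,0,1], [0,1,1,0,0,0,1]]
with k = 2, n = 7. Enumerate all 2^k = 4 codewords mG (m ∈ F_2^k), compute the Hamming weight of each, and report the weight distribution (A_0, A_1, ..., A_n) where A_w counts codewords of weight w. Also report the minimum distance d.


Weight distribution: A_0 = 1, A_3 = 1, A_4 = 1, A_5 = 1. Minimum distance d = 3.

Enumerate all 2^2 = 4 messages m ∈ F_2^2.
For each, compute codeword c = mG in F_2^7, then tally its weight.
  m = 00 → c = 0000000, weight = 0.
  m = 10 → c = 1101101, weight = 5.
  m = 01 → c = 0110001, weight = 3.
  m = 11 → c = 1011100, weight = 4.
Tally weights:
  weight 0: 1 codewords.
  weight 3: 1 codewords.
  weight 4: 1 codewords.
  weight 5: 1 codewords.
Minimum distance d = smallest w > 0 with A_w > 0 = 3.
Sanity: Σ A_w = 4 = 2^2 = 4 ✓.


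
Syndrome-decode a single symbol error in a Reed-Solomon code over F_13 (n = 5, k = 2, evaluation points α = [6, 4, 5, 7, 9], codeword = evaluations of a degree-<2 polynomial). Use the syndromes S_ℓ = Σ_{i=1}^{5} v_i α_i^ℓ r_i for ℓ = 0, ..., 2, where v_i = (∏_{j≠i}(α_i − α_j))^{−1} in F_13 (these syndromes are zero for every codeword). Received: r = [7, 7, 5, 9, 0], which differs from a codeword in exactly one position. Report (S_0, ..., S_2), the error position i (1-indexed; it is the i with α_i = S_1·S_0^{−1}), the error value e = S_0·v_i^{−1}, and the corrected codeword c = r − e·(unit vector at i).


S = (1, 4, 3), error at position 2, error magnitude e = 4, c = [7, 3, 5, 9, 0].

Step 1: column multipliers v_i = (∏_{j≠i}(α_i − α_j))^{−1} mod 13.
  i = 1 (α = 6): (6−4)(6−5)(6−7)(6−9) = 2·1·(−1)·(−3) = 6 ≡ 6, so v_1 = 6^{−1} = 11 (mod 13).
  i = 2 (α = 4): (4−6)(4−5)(4−7)(4−9) = (−2)·(−1)·(−3)·(−5) = 30 ≡ 4, so v_2 = 4^{−1} = 10 (mod 13).
  i = 3 (α = 5): (5−6)(5−4)(5−7)(5−9) = (−1)·1·(−2)·(−4) = −8 ≡ 5, so v_3 = 5^{−1} = 8 (mod 13).
  i = 4 (α = 7): (7−6)(7−4)(7−5)(7−9) = 1·3·2·(−2) = −12 ≡ 1, so v_4 = 1^{−1} = 1 (mod 13).
  i = 5 (α = 9): (9−6)(9−4)(9−5)(9−7) = 3·5·4·2 = 120 ≡ 3, so v_5 = 3^{−1} = 9 (mod 13).
  v = [11, 10, 8, 1, 9].
Step 2: syndromes of r = [7, 7, 5, 9, 0] (all sums mod 13).
  S_0 = Σ v_i r_i = 11·7 + 10·7 + 8·5 + 1·9 + 9·0 = 196 ≡ 1.
  S_1 = Σ v_i α_i r_i = 11·6·7 + 10·4·7 + 8·5·5 + 1·7·9 + 9·9·0 = 1005 ≡ 4.
  α_i^2 mod 13 = [10, 3, 12, 10, 3].
  S_2 = Σ v_i α_i^2 r_i = 11·10·7 + 10·3·7 + 8·12·5 + 1·10·9 + 9·3·0 = 1550 ≡ 3.
  S = (1, 4, 3) ≠ 0, so r is not a codeword (an error is present).
Step 3: locate the error. For a single error e at position i, S_ℓ = v_i·e·α_i^ℓ, so α_err = S_1/S_0.
  S_0^{−1} = 1^{−1} = 1 (mod 13), so α_err = 4·1 = 4 ≡ 4 = α_2. Error position i = 2.
  Consistency check: S_2/S_1 = 3·10 = 30 ≡ 4 = α_err ✓ (single-error assumption holds).
Step 4: error magnitude e = S_0/v_2 = S_0·∏_{j≠2}(α_2 − α_j) = 1·4 = 4 ≡ 4 (mod 13).
Step 5: correct position 2: c_2 = r_2 − e = 7 − 4 ≡ 3 (mod 13). Hence c = [7, 3, 5, 9, 0].
  Check: interpolating c through the α_i gives m(x) = 8 + 2·x (degree < 2) with m(α_i) = c_i for every i, so c is indeed a codeword.


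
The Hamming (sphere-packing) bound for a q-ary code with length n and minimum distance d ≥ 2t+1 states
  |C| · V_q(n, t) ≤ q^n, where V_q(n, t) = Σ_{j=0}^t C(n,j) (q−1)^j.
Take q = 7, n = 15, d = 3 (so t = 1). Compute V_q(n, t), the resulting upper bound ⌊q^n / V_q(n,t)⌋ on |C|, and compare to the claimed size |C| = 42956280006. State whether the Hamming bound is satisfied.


V_q(n, t) = 91, q^n = 4747561509943, Hamming bound = 52171005603, |C| = 42956280006 ≤ bound (satisfied).

Step 1: Compute V_q(n, t) = Σ_{j=0}^1 C(n, j) (q−1)^j.
  j = 0: C(15,0)·(6)^0 = 1·1 = 1.
  j = 1: C(15,1)·(6)^1 = 15·6 = 90.
  V_q(n, t) = 1 + 90 = 91.
Step 2: q^n = 7^15 = 4747561509943.
Step 3: Hamming bound ⌊q^n / V_q(n,t)⌋ = ⌊4747561509943/91⌋ = 52171005603.
Step 4: Compare |C| = 42956280006 to 52171005603: satisfied.
The claimed |C| lies below the Hamming bound.


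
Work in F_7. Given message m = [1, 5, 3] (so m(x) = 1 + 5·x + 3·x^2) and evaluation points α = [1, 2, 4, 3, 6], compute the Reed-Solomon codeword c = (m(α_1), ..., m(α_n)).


c = [2, 2, 6, 1, 6]

Message polynomial: m(x) = 1 + 5·x + 3·x^2 (mod 7).
For each evaluation point α_i, compute m(α_i) mod 7:
  α_1 = 1: Horner steps 3 → 1 → 2, so m(1) = 2.
  α_2 = 2: Horner steps 3 → 4 → 2, so m(2) = 2.
  α_3 = 4: Horner steps 3 → 3 → 6, so m(4) = 6.
  α_4 = 3: Horner steps 3 → 0 → 1, so m(3) = 1.
  α_5 = 6: Horner steps 3 → 2 → 6, so m(6) = 6.
Codeword c = [2, 2, 6, 1, 6] ∈ F_7^5.


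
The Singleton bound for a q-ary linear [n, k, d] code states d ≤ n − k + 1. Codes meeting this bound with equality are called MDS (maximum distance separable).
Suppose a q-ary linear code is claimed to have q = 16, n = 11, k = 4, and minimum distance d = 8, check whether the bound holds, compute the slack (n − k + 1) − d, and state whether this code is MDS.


Singleton RHS = n − k + 1 = 8, slack = 0, bound satisfied, MDS.

Singleton bound: d ≤ n − k + 1.
Here n = 11, k = 4, so n − k + 1 = 8.
Given d = 8, check d ≤ 8: YES.
Slack = (n − k + 1) − d = 0.
The code is MDS (slack = 0).
Description: the claimed parameters are [11, 4, 8]_16; such a code would be MDS (meets Singleton bound).


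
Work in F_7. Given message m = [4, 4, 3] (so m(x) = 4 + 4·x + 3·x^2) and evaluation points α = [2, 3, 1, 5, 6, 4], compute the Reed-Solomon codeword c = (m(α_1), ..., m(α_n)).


c = [3, 1, 4, 1, 3, 5]

Message polynomial: m(x) = 4 + 4·x + 3·x^2 (mod 7).
For each evaluation point α_i, compute m(α_i) mod 7:
  α_1 = 2: Horner steps 3 → 3 → 3, so m(2) = 3.
  α_2 = 3: Horner steps 3 → 6 → 1, so m(3) = 1.
  α_3 = 1: Horner steps 3 → 0 → 4, so m(1) = 4.
  α_4 = 5: Horner steps 3 → 5 → 1, so m(5) = 1.
  α_5 = 6: Horner steps 3 → 1 → 3, so m(6) = 3.
  α_6 = 4: Horner steps 3 → 2 → 5, so m(4) = 5.
Codeword c = [3, 1, 4, 1, 3, 5] ∈ F_7^6.


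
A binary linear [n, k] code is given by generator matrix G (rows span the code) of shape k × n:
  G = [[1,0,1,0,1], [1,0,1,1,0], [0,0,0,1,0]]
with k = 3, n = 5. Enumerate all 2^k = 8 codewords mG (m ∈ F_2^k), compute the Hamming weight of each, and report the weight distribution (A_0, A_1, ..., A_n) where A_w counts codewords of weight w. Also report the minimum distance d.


Weight distribution: A_0 = 1, A_1 = 2, A_2 = 2, A_3 = 2, A_4 = 1. Minimum distance d = 1.

Enumerate all 2^3 = 8 messages m ∈ F_2^3.
For each, compute codeword c = mG in F_2^5, then tally its weight.
  m = 000 → c = 00000, weight = 0.
  m = 100 → c = 10101, weight = 3.
  m = 010 → c = 10110, weight = 3.
  m = 110 → c = 00011, weight = 2.
  m = 001 → c = 00010, weight = 1.
  m = 101 → c = 10111, weight = 4.
  m = 011 → c = 10100, weight = 2.
  m = 111 → c = 00001, weight = 1.
Tally weights:
  weight 0: 1 codewords.
  weight 1: 2 codewords.
  weight 2: 2 codewords.
  weight 3: 2 codewords.
  weight 4: 1 codewords.
Minimum distance d = smallest w > 0 with A_w > 0 = 1.
Sanity: Σ A_w = 8 = 2^3 = 8 ✓.


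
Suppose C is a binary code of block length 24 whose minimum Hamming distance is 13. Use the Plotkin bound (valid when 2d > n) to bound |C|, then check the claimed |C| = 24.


Plotkin bound M ≤ 12; given |C| = 24 > bound (violated).

Check applicability: 2d = 26, n = 24.
2d − n = 2 > 0, so Plotkin applies.
Compute d/(2d−n) = 13/2 ≈ 6.5000.
⌊d/(2d−n)⌋ = 6.
Plotkin bound: M ≤ 2·6 = 12.
Given |C| = 24, check: VIOLATED.
This |C| is above the Plotkin bound, so no binary code with n = 24, d = 13 and 24 codewords exists.


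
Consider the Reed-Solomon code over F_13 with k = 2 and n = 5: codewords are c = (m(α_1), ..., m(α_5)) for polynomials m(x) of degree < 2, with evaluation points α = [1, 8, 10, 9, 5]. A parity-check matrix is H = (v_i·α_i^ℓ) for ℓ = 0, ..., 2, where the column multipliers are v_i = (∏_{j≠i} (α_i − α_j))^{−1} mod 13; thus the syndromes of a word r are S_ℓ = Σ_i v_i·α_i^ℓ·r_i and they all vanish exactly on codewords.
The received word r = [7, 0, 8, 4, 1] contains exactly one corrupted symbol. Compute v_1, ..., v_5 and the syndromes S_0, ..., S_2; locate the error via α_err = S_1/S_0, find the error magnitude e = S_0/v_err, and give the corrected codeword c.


S = (9, 9, 9), error at position 1, error magnitude e = 9, c = [11, 0, 8, 4, 1].

Step 1: column multipliers v_i = (∏_{j≠i}(α_i − α_j))^{−1} mod 13.
  i = 1 (α = 1): (1−8)(1−10)(1−9)(1−5) = (−7)·(−9)·(−8)·(−4) = 2016 ≡ 1, so v_1 = 1^{−1} = 1 (mod 13).
  i = 2 (α = 8): (8−1)(8−10)(8−9)(8−5) = 7·(−2)·(−1)·3 = 42 ≡ 3, so v_2 = 3^{−1} = 9 (mod 13).
  i = 3 (α = 10): (10−1)(10−8)(10−9)(10−5) = 9·2·1·5 = 90 ≡ 12, so v_3 = 12^{−1} = 12 (mod 13).
  i = 4 (α = 9): (9−1)(9−8)(9−10)(9−5) = 8·1·(−1)·4 = −32 ≡ 7, so v_4 = 7^{−1} = 2 (mod 13).
  i = 5 (α = 5): (5−1)(5−8)(5−10)(5−9) = 4·(−3)·(−5)·(−4) = −240 ≡ 7, so v_5 = 7^{−1} = 2 (mod 13).
  v = [1, 9, 12, 2, 2].
Step 2: syndromes of r = [7, 0, 8, 4, 1] (all sums mod 13).
  S_0 = Σ v_i r_i = 1·7 + 9·0 + 12·8 + 2·4 + 2·1 = 113 ≡ 9.
  S_1 = Σ v_i α_i r_i = 1·1·7 + 9·8·0 + 12·10·8 + 2·9·4 + 2·5·1 = 1049 ≡ 9.
  α_i^2 mod 13 = [1, 12, 9, 3, 12].
  S_2 = Σ v_i α_i^2 r_i = 1·1·7 + 9·12·0 + 12·9·8 + 2·3·4 + 2·12·1 = 919 ≡ 9.
  S = (9, 9, 9) ≠ 0, so r is not a codeword (an error is present).
Step 3: locate the error. For a single error e at position i, S_ℓ = v_i·e·α_i^ℓ, so α_err = S_1/S_0.
  S_0^{−1} = 9^{−1} = 3 (mod 13), so α_err = 9·3 = 27 ≡ 1 = α_1. Error position i = 1.
  Consistency check: S_2/S_1 = 9·3 = 27 ≡ 1 = α_err ✓ (single-error assumption holds).
Step 4: error magnitude e = S_0/v_1 = S_0·∏_{j≠1}(α_1 − α_j) = 9·1 = 9 ≡ 9 (mod 13).
Step 5: correct position 1: c_1 = r_1 − e = 7 − 9 ≡ 11 (mod 13). Hence c = [11, 0, 8, 4, 1].
  Check: interpolating c through the α_i gives m(x) = 7 + 4·x (degree < 2) with m(α_i) = c_i for every i, so c is indeed a codeword.


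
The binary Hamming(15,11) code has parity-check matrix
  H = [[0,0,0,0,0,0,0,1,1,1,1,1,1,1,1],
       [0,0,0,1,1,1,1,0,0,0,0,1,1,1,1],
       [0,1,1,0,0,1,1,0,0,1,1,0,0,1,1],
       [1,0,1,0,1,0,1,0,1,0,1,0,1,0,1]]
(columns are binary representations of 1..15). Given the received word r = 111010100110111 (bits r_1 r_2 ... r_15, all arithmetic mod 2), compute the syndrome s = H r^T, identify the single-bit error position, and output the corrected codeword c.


s = (1, 1, 1, 1)^T, error position = 15, corrected codeword c = 111010100110110

Compute s = H r^T mod 2 one row at a time:
  s_1 = 0 + 0 + 1 + 1 + 0 + 1 + 1 + 1 = 5 ≡ 1 (mod 2).
  s_2 = 0 + 1 + 0 + 1 + 0 + 1 + 1 + 1 = 5 ≡ 1 (mod 2).
  s_3 = 1 + 1 + 0 + 1 + 1 + 1 + 1 + 1 = 7 ≡ 1 (mod 2).
  s_4 = 1 + 1 + 1 + 1 + 0 + 1 + 1 + 1 = 7 ≡ 1 (mod 2).
s = (1, 1, 1, 1)^T — this equals column 15 of H (binary 1111), so error is at position 15.
Correct: flip bit 15 of r = 111010100110111 to get c = 111010100110110.


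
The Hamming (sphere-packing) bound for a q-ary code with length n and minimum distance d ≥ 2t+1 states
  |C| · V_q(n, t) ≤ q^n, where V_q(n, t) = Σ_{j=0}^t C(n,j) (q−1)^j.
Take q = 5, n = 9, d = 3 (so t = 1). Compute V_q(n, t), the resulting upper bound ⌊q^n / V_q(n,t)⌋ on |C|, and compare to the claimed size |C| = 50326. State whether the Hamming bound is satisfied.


V_q(n, t) = 37, q^n = 1953125, Hamming bound = 52787, |C| = 50326 ≤ bound (satisfied).

Step 1: Compute V_q(n, t) = Σ_{j=0}^1 C(n, j) (q−1)^j.
  j = 0: C(9,0)·(4)^0 = 1·1 = 1.
  j = 1: C(9,1)·(4)^1 = 9·4 = 36.
  V_q(n, t) = 1 + 36 = 37.
Step 2: q^n = 5^9 = 1953125.
Step 3: Hamming bound ⌊q^n / V_q(n,t)⌋ = ⌊1953125/37⌋ = 52787.
Step 4: Compare |C| = 50326 to 52787: satisfied.
The claimed |C| lies below the Hamming bound.


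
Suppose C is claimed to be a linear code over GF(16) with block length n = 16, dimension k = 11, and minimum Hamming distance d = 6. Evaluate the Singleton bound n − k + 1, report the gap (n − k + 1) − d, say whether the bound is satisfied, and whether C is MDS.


Singleton RHS = n − k + 1 = 6, slack = 0, bound satisfied, MDS.

Singleton bound: d ≤ n − k + 1.
Here n = 16, k = 11, so n − k + 1 = 6.
Given d = 6, check d ≤ 6: YES.
Slack = (n − k + 1) − d = 0.
The code is MDS (slack = 0).
Description: the claimed parameters are [16, 11, 6]_16; such a code would be MDS (meets Singleton bound).


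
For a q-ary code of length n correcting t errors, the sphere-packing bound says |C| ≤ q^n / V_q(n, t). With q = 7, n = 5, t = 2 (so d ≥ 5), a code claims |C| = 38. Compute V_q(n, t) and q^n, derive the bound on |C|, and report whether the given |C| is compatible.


V_q(n, t) = 391, q^n = 16807, Hamming bound = 42, |C| = 38 ≤ bound (satisfied).

Step 1: Compute V_q(n, t) = Σ_{j=0}^2 C(n, j) (q−1)^j.
  j = 0: C(5,0)·(6)^0 = 1·1 = 1.
  j = 1: C(5,1)·(6)^1 = 5·6 = 30.
  j = 2: C(5,2)·(6)^2 = 10·36 = 360.
  V_q(n, t) = 1 + 30 + 360 = 391.
Step 2: q^n = 7^5 = 16807.
Step 3: Hamming bound ⌊q^n / V_q(n,t)⌋ = ⌊16807/391⌋ = 42.
Step 4: Compare |C| = 38 to 42: satisfied.
The claimed |C| lies below the Hamming bound.


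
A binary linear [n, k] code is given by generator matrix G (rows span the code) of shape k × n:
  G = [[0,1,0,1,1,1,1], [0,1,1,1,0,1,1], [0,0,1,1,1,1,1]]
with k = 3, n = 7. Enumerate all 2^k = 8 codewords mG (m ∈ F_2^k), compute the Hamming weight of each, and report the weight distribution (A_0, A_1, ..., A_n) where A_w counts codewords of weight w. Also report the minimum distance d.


Weight distribution: A_0 = 1, A_2 = 3, A_3 = 1, A_5 = 3. Minimum distance d = 2.

Enumerate all 2^3 = 8 messages m ∈ F_2^3.
For each, compute codeword c = mG in F_2^7, then tally its weight.
  m = 000 → c = 0000000, weight = 0.
  m = 100 → c = 0101111, weight = 5.
  m = 010 → c = 0111011, weight = 5.
  m = 110 → c = 0010100, weight = 2.
  m = 001 → c = 0011111, weight = 5.
  m = 101 → c = 0110000, weight = 2.
  m = 011 → c = 0100100, weight = 2.
  m = 111 → c = 0001011, weight = 3.
Tally weights:
  weight 0: 1 codewords.
  weight 2: 3 codewords.
  weight 3: 1 codewords.
  weight 5: 3 codewords.
Minimum distance d = smallest w > 0 with A_w > 0 = 2.
Sanity: Σ A_w = 8 = 2^3 = 8 ✓.


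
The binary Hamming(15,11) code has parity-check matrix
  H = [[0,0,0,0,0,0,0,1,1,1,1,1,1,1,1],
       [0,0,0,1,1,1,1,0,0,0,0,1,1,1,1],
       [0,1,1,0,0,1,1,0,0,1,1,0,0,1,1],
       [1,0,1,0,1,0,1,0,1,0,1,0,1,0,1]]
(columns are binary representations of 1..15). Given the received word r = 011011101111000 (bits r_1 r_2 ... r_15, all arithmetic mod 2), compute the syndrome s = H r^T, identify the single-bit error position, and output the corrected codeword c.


s = (0, 0, 0, 1)^T, error position = 1, corrected codeword c = 111011101111000

Compute s = H r^T mod 2 one row at a time:
  s_1 = 0 + 1 + 1 + 1 + 1 + 0 + 0 + 0 = 4 ≡ 0 (mod 2).
  s_2 = 0 + 1 + 1 + 1 + 1 + 0 + 0 + 0 = 4 ≡ 0 (mod 2).
  s_3 = 1 + 1 + 1 + 1 + 1 + 1 + 0 + 0 = 6 ≡ 0 (mod 2).
  s_4 = 0 + 1 + 1 + 1 + 1 + 1 + 0 + 0 = 5 ≡ 1 (mod 2).
s = (0, 0, 0, 1)^T — this equals column 1 of H (binary 0001), so error is at position 1.
Correct: flip bit 1 of r = 011011101111000 to get c = 111011101111000.


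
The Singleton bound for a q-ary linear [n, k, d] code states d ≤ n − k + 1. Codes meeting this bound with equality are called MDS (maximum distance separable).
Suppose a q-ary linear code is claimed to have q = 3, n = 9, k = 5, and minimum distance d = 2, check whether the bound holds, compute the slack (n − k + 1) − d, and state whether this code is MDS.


Singleton RHS = n − k + 1 = 5, slack = 3, bound satisfied, not MDS.

Singleton bound: d ≤ n − k + 1.
Here n = 9, k = 5, so n − k + 1 = 5.
Given d = 2, check d ≤ 5: YES.
Slack = (n − k + 1) − d = 3.
The code is NOT MDS (slack = 3 > 0).
Description: the claimed parameters are [9, 5, 2]_3; such a code would be non-MDS.


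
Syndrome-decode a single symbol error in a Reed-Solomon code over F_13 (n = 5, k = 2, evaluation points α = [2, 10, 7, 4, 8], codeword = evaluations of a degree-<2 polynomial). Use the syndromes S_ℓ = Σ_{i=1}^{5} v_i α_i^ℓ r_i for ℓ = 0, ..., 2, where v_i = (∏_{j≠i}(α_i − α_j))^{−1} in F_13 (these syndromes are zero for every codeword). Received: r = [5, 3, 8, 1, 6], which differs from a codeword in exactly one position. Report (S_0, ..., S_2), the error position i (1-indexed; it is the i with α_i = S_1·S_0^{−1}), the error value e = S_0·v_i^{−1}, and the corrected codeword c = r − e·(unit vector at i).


S = (7, 5, 11), error at position 2, error magnitude e = 1, c = [5, 2, 8, 1, 6].

Step 1: column multipliers v_i = (∏_{j≠i}(α_i − α_j))^{−1} mod 13.
  i = 1 (α = 2): (2−10)(2−7)(2−4)(2−8) = (−8)·(−5)·(−2)·(−6) = 480 ≡ 12, so v_1 = 12^{−1} = 12 (mod 13).
  i = 2 (α = 10): (10−2)(10−7)(10−4)(10−8) = 8·3·6·2 = 288 ≡ 2, so v_2 = 2^{−1} = 7 (mod 13).
  i = 3 (α = 7): (7−2)(7−10)(7−4)(7−8) = 5·(−3)·3·(−1) = 45 ≡ 6, so v_3 = 6^{−1} = 11 (mod 13).
  i = 4 (α = 4): (4−2)(4−10)(4−7)(4−8) = 2·(−6)·(−3)·(−4) = −144 ≡ 12, so v_4 = 12^{−1} = 12 (mod 13).
  i = 5 (α = 8): (8−2)(8−10)(8−7)(8−4) = 6·(−2)·1·4 = −48 ≡ 4, so v_5 = 4^{−1} = 10 (mod 13).
  v = [12, 7, 11, 12, 10].
Step 2: syndromes of r = [5, 3, 8, 1, 6] (all sums mod 13).
  S_0 = Σ v_i r_i = 12·5 + 7·3 + 11·8 + 12·1 + 10·6 = 241 ≡ 7.
  S_1 = Σ v_i α_i r_i = 12·2·5 + 7·10·3 + 11·7·8 + 12·4·1 + 10·8·6 = 1474 ≡ 5.
  α_i^2 mod 13 = [4, 9, 10, 3, 12].
  S_2 = Σ v_i α_i^2 r_i = 12·4·5 + 7·9·3 + 11·10·8 + 12·3·1 + 10·12·6 = 2065 ≡ 11.
  S = (7, 5, 11) ≠ 0, so r is not a codeword (an error is present).
Step 3: locate the error. For a single error e at position i, S_ℓ = v_i·e·α_i^ℓ, so α_err = S_1/S_0.
  S_0^{−1} = 7^{−1} = 2 (mod 13), so α_err = 5·2 = 10 ≡ 10 = α_2. Error position i = 2.
  Consistency check: S_2/S_1 = 11·8 = 88 ≡ 10 = α_err ✓ (single-error assumption holds).
Step 4: error magnitude e = S_0/v_2 = S_0·∏_{j≠2}(α_2 − α_j) = 7·2 = 14 ≡ 1 (mod 13).
Step 5: correct position 2: c_2 = r_2 − e = 3 − 1 ≡ 2 (mod 13). Hence c = [5, 2, 8, 1, 6].
  Check: interpolating c through the α_i gives m(x) = 9 + 11·x (degree < 2) with m(α_i) = c_i for every i, so c is indeed a codeword.


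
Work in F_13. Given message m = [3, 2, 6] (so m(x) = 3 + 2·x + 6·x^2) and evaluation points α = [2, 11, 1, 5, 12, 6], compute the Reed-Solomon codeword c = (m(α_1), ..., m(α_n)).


c = [5, 10, 11, 7, 7, 10]

Message polynomial: m(x) = 3 + 2·x + 6·x^2 (mod 13).
For each evaluation point α_i, compute m(α_i) mod 13:
  α_1 = 2: Horner steps 6 → 1 → 5, so m(2) = 5.
  α_2 = 11: Horner steps 6 → 3 → 10, so m(11) = 10.
  α_3 = 1: Horner steps 6 → 8 → 11, so m(1) = 11.
  α_4 = 5: Horner steps 6 → 6 → 7, so m(5) = 7.
  α_5 = 12: Horner steps 6 → 9 → 7, so m(12) = 7.
  α_6 = 6: Horner steps 6 → 12 → 10, so m(6) = 10.
Codeword c = [5, 10, 11, 7, 7, 10] ∈ F_13^6.


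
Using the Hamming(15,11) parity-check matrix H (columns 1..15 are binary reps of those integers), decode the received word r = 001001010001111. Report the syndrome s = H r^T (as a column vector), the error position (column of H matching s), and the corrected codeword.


s = (1, 1, 0, 1)^T, error position = 13, corrected codeword c = 001001010001011

Compute s = H r^T mod 2 one row at a time:
  s_1 = 1 + 0 + 0 + 0 + 1 + 1 + 1 + 1 = 5 ≡ 1 (mod 2).
  s_2 = 0 + 0 + 1 + 0 + 1 + 1 + 1 + 1 = 5 ≡ 1 (mod 2).
  s_3 = 0 + 1 + 1 + 0 + 0 + 0 + 1 + 1 = 4 ≡ 0 (mod 2).
  s_4 = 0 + 1 + 0 + 0 + 0 + 0 + 1 + 1 = 3 ≡ 1 (mod 2).
s = (1, 1, 0, 1)^T — this equals column 13 of H (binary 1101), so error is at position 13.
Correct: flip bit 13 of r = 001001010001111 to get c = 001001010001011.


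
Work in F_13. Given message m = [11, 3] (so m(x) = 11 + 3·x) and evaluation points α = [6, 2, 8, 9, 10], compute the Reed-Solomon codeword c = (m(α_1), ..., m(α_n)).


c = [3, 4, 9, 12, 2]

Message polynomial: m(x) = 11 + 3·x (mod 13).
For each evaluation point α_i, compute m(α_i) mod 13:
  α_1 = 6: Horner steps 3 → 3, so m(6) = 3.
  α_2 = 2: Horner steps 3 → 4, so m(2) = 4.
  α_3 = 8: Horner steps 3 → 9, so m(8) = 9.
  α_4 = 9: Horner steps 3 → 12, so m(9) = 12.
  α_5 = 10: Horner steps 3 → 2, so m(10) = 2.
Codeword c = [3, 4, 9, 12, 2] ∈ F_13^5.


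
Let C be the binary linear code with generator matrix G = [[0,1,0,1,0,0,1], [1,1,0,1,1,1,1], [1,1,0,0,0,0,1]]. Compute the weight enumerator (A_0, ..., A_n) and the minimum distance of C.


Weight distribution: A_0 = 1, A_2 = 1, A_3 = 4, A_4 = 1, A_6 = 1. Minimum distance d = 2.

Enumerate all 2^3 = 8 messages m ∈ F_2^3.
For each, compute codeword c = mG in F_2^7, then tally its weight.
  m = 000 → c = 0000000, weight = 0.
  m = 100 → c = 0101001, weight = 3.
  m = 010 → c = 1101111, weight = 6.
  m = 110 → c = 1000110, weight = 3.
  m = 001 → c = 1100001, weight = 3.
  m = 101 → c = 1001000, weight = 2.
  m = 011 → c = 0001110, weight = 3.
  m = 111 → c = 0100111, weight = 4.
Tally weights:
  weight 0: 1 codewords.
  weight 2: 1 codewords.
  weight 3: 4 codewords.
  weight 4: 1 codewords.
  weight 6: 1 codewords.
Minimum distance d = smallest w > 0 with A_w > 0 = 2.
Sanity: Σ A_w = 8 = 2^3 = 8 ✓.


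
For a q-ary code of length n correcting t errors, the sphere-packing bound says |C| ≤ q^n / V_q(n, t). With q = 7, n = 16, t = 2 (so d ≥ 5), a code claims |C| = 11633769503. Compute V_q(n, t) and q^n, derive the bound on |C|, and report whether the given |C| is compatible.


V_q(n, t) = 4417, q^n = 33232930569601, Hamming bound = 7523869270, |C| = 11633769503 > bound (violated).

Step 1: Compute V_q(n, t) = Σ_{j=0}^2 C(n, j) (q−1)^j.
  j = 0: C(16,0)·(6)^0 = 1·1 = 1.
  j = 1: C(16,1)·(6)^1 = 16·6 = 96.
  j = 2: C(16,2)·(6)^2 = 120·36 = 4320.
  V_q(n, t) = 1 + 96 + 4320 = 4417.
Step 2: q^n = 7^16 = 33232930569601.
Step 3: Hamming bound ⌊q^n / V_q(n,t)⌋ = ⌊33232930569601/4417⌋ = 7523869270.
Step 4: Compare |C| = 11633769503 to 7523869270: violated.
The claimed |C| lies above the Hamming bound, so no 7-ary code of length 16 with d ≥ 5 can have 11633769503 codewords.


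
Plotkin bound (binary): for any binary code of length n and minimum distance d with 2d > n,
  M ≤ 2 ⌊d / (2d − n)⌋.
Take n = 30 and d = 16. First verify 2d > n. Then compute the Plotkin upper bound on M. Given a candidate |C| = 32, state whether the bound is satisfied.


Plotkin bound M ≤ 16; given |C| = 32 > bound (violated).

Check applicability: 2d = 32, n = 30.
2d − n = 2 > 0, so Plotkin applies.
Compute d/(2d−n) = 16/2 ≈ 8.0000.
⌊d/(2d−n)⌋ = 8.
Plotkin bound: M ≤ 2·8 = 16.
Given |C| = 32, check: VIOLATED.
This |C| is above the Plotkin bound, so no binary code with n = 30, d = 16 and 32 codewords exists.


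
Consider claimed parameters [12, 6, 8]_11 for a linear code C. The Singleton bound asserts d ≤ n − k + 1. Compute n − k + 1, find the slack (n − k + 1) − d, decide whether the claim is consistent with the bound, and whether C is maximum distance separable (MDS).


Singleton RHS = n − k + 1 = 7, slack = -1, bound violated (no such code; not MDS).

Singleton bound: d ≤ n − k + 1.
Here n = 12, k = 6, so n − k + 1 = 7.
Given d = 8, check d ≤ 7: NO.
Slack = (n − k + 1) − d = -1.
The slack is negative: d = 8 exceeds n − k + 1 = 7 by 1, so the Singleton bound is violated and no linear [12, 6, 8]_11 code can exist. In particular it is not MDS (MDS requires d = n − k + 1 exactly).
Description: the claimed parameters are [12, 6, 8]_11; such a code would be impossible (violates the Singleton bound).


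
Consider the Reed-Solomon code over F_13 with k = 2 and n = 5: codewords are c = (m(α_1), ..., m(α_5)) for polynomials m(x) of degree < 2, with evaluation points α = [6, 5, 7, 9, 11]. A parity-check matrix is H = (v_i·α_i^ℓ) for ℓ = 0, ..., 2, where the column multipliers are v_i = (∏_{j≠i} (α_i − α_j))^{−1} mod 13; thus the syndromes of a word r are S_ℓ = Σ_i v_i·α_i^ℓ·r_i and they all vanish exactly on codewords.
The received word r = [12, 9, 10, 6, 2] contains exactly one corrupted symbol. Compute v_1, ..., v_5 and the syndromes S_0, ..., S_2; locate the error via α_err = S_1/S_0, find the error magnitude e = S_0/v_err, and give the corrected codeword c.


S = (11, 3, 2), error at position 2, error magnitude e = 8, c = [12, 1, 10, 6, 2].

Step 1: column multipliers v_i = (∏_{j≠i}(α_i − α_j))^{−1} mod 13.
  i = 1 (α = 6): (6−5)(6−7)(6−9)(6−11) = 1·(−1)·(−3)·(−5) = −15 ≡ 11, so v_1 = 11^{−1} = 6 (mod 13).
  i = 2 (α = 5): (5−6)(5−7)(5−9)(5−11) = (−1)·(−2)·(−4)·(−6) = 48 ≡ 9, so v_2 = 9^{−1} = 3 (mod 13).
  i = 3 (α = 7): (7−6)(7−5)(7−9)(7−11) = 1·2·(−2)·(−4) = 16 ≡ 3, so v_3 = 3^{−1} = 9 (mod 13).
  i = 4 (α = 9): (9−6)(9−5)(9−7)(9−11) = 3·4·2·(−2) = −48 ≡ 4, so v_4 = 4^{−1} = 10 (mod 13).
  i = 5 (α = 11): (11−6)(11−5)(11−7)(11−9) = 5·6·4·2 = 240 ≡ 6, so v_5 = 6^{−1} = 11 (mod 13).
  v = [6, 3, 9, 10, 11].
Step 2: syndromes of r = [12, 9, 10, 6, 2] (all sums mod 13).
  S_0 = Σ v_i r_i = 6·12 + 3·9 + 9·10 + 10·6 + 11·2 = 271 ≡ 11.
  S_1 = Σ v_i α_i r_i = 6·6·12 + 3·5·9 + 9·7·10 + 10·9·6 + 11·11·2 = 1979 ≡ 3.
  α_i^2 mod 13 = [10, 12, 10, 3, 4].
  S_2 = Σ v_i α_i^2 r_i = 6·10·12 + 3·12·9 + 9·10·10 + 10·3·6 + 11·4·2 = 2212 ≡ 2.
  S = (11, 3, 2) ≠ 0, so r is not a codeword (an error is present).
Step 3: locate the error. For a single error e at position i, S_ℓ = v_i·e·α_i^ℓ, so α_err = S_1/S_0.
  S_0^{−1} = 11^{−1} = 6 (mod 13), so α_err = 3·6 = 18 ≡ 5 = α_2. Error position i = 2.
  Consistency check: S_2/S_1 = 2·9 = 18 ≡ 5 = α_err ✓ (single-error assumption holds).
Step 4: error magnitude e = S_0/v_2 = S_0·∏_{j≠2}(α_2 − α_j) = 11·9 = 99 ≡ 8 (mod 13).
Step 5: correct position 2: c_2 = r_2 − e = 9 − 8 ≡ 1 (mod 13). Hence c = [12, 1, 10, 6, 2].
  Check: interpolating c through the α_i gives m(x) = 11 + 11·x (degree < 2) with m(α_i) = c_i for every i, so c is indeed a codeword.


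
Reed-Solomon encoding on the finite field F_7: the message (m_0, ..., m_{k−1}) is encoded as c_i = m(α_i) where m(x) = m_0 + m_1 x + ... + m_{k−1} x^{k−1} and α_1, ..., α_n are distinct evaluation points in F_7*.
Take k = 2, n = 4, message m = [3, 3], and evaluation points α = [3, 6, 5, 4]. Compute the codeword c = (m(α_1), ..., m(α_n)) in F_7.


c = [5, 0, 4, 1]

Message polynomial: m(x) = 3 + 3·x (mod 7).
For each evaluation point α_i, compute m(α_i) mod 7:
  α_1 = 3: Horner steps 3 → 5, so m(3) = 5.
  α_2 = 6: Horner steps 3 → 0, so m(6) = 0.
  α_3 = 5: Horner steps 3 → 4, so m(5) = 4.
  α_4 = 4: Horner steps 3 → 1, so m(4) = 1.
Codeword c = [5, 0, 4, 1] ∈ F_7^4.


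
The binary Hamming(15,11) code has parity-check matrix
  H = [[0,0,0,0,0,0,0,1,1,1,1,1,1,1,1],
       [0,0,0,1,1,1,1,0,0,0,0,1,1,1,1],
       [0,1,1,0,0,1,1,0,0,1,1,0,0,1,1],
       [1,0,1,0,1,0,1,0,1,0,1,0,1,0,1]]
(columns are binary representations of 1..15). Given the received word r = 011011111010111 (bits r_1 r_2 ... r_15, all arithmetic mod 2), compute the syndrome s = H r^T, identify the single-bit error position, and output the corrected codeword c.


s = (0, 0, 1, 1)^T, error position = 3, corrected codeword c = 010011111010111

Compute s = H r^T mod 2 one row at a time:
  s_1 = 1 + 1 + 0 + 1 + 0 + 1 + 1 + 1 = 6 ≡ 0 (mod 2).
  s_2 = 0 + 1 + 1 + 1 + 0 + 1 + 1 + 1 = 6 ≡ 0 (mod 2).
  s_3 = 1 + 1 + 1 + 1 + 0 + 1 + 1 + 1 = 7 ≡ 1 (mod 2).
  s_4 = 0 + 1 + 1 + 1 + 1 + 1 + 1 + 1 = 7 ≡ 1 (mod 2).
s = (0, 0, 1, 1)^T — this equals column 3 of H (binary 0011), so error is at position 3.
Correct: flip bit 3 of r = 011011111010111 to get c = 010011111010111.
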